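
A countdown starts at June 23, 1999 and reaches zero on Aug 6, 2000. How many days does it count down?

410

Jun 23, 1999 → Jun 23, 2000: 366 days (Feb 29, 2000 is in that span).
Jun 23, 2000 → Jul 23, 2000: 30 days (June has 30).
Jul 23, 2000 → Aug 6, 2000: 14 days.
Total: 410 days.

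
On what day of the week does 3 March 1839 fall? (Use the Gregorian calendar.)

January 1, 1839 is a Tuesday.
Jan 1, 1839 → Feb 1, 1839: 31 days (January has 31).
Feb 1, 1839 → Mar 1, 1839: 28 days (February has 28).
Mar 1, 1839 → Mar 3, 1839: 2 days.
Total: 61 days.
61 mod 7 = 5, so Tuesday + 5 = Sunday.

Sunday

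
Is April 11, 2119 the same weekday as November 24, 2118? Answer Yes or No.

No

From Nov 24, 2118 to Apr 11, 2119 is 138 days.
138 mod 7 = 5, so they are different weekdays.
(Nov 24, 2118 is a Thursday; Apr 11, 2119 is a Tuesday.)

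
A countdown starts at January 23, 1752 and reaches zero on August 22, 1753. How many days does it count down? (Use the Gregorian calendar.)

Jan 23, 1752 → Jan 23, 1753: 366 days (Feb 29, 1752 is in that span).
Jan 23, 1753 → Feb 23, 1753: 31 days (January has 31).
Feb 23, 1753 → Mar 23, 1753: 28 days (February has 28).
Mar 23, 1753 → Apr 23, 1753: 31 days (March has 31).
Apr 23, 1753 → May 23, 1753: 30 days (April has 30).
May 23, 1753 → Jun 23, 1753: 31 days (May has 31).
Jun 23, 1753 → Jul 23, 1753: 30 days (June has 30).
Jul 23, 1753 → Aug 22, 1753: 30 days.
Total: 577 days.

577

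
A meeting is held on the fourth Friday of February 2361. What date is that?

February 1, 2361 is a Wednesday.
The first Friday is therefore February 3 (2 days later).
The fourth Friday is 3 + 3×7 = February 24.

February 24, 2361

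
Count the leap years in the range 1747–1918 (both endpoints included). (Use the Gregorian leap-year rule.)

41

Multiples of 4 in [1747,1918]: 43.
Of those, multiples of 100: 2 (not leap unless ÷400).
Multiples of 400: 0.
Leap years = 43 − 2 + 0 = 41.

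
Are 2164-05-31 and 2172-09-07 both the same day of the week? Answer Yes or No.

No

From May 31, 2164 to Sep 7, 2172 is 3021 days.
3021 mod 7 = 4, so they are different weekdays.
(May 31, 2164 is a Thursday; Sep 7, 2172 is a Monday.)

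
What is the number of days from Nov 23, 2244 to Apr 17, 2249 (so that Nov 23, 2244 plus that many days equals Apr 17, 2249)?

Nov 23, 2244 → Nov 23, 2245: 365 days.
Nov 23, 2245 → Nov 23, 2246: 365 days.
Nov 23, 2246 → Nov 23, 2247: 365 days.
Nov 23, 2247 → Nov 23, 2248: 366 days (Feb 29, 2248 is in that span).
Nov 23, 2248 → Dec 23, 2248: 30 days (November has 30).
Dec 23, 2248 → Jan 23, 2249: 31 days (December has 31).
Jan 23, 2249 → Feb 23, 2249: 31 days (January has 31).
Feb 23, 2249 → Mar 23, 2249: 28 days (February has 28).
Mar 23, 2249 → Apr 17, 2249: 25 days.
Total: 1606 days.

1606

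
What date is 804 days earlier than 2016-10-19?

−366 (one year; includes Feb 29, 2016) → Oct 19, 2015 (438 left).
−365 (one year) → Oct 19, 2014 (73 left).
−19 → Sep 30, 2014 (end of Sep, 30 days; 54 left).
−30 → Aug 31, 2014 (end of Aug, 31 days; 24 left).
−24 → Aug 7, 2014.

August 7, 2014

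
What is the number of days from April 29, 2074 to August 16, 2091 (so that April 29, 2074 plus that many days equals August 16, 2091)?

6318

Apr 29, 2074 → Apr 29, 2075: 365 days.
Apr 29, 2075 → Apr 29, 2076: 366 days (Feb 29, 2076 is in that span).
Apr 29, 2076 → Apr 29, 2077: 365 days.
Apr 29, 2077 → Apr 29, 2078: 365 days.
Apr 29, 2078 → Apr 29, 2079: 365 days.
Apr 29, 2079 → Apr 29, 2080: 366 days (Feb 29, 2080 is in that span).
Apr 29, 2080 → Apr 29, 2081: 365 days.
Apr 29, 2081 → Apr 29, 2082: 365 days.
Apr 29, 2082 → Apr 29, 2083: 365 days.
Apr 29, 2083 → Apr 29, 2084: 366 days (Feb 29, 2084 is in that span).
Apr 29, 2084 → Apr 29, 2085: 365 days.
Apr 29, 2085 → Apr 29, 2086: 365 days.
Apr 29, 2086 → Apr 29, 2087: 365 days.
Apr 29, 2087 → Apr 29, 2088: 366 days (Feb 29, 2088 is in that span).
Apr 29, 2088 → Apr 29, 2089: 365 days.
Apr 29, 2089 → Apr 29, 2090: 365 days.
Apr 29, 2090 → Apr 29, 2091: 365 days.
Apr 29, 2091 → May 29, 2091: 30 days (April has 30).
May 29, 2091 → Jun 29, 2091: 31 days (May has 31).
Jun 29, 2091 → Jul 29, 2091: 30 days (June has 30).
Jul 29, 2091 → Aug 16, 2091: 18 days.
Total: 6318 days.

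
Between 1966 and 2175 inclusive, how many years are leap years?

51

Multiples of 4 in [1966,2175]: 52.
Of those, multiples of 100: 2 (not leap unless ÷400).
Multiples of 400: 1.
Leap years = 52 − 2 + 1 = 51.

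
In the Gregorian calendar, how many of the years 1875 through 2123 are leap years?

60

Multiples of 4 in [1875,2123]: 62.
Of those, multiples of 100: 3 (not leap unless ÷400).
Multiples of 400: 1.
Leap years = 62 − 3 + 1 = 60.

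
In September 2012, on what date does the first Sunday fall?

September 1, 2012 is a Saturday.
The first Sunday is therefore September 2 (1 days later).

September 2, 2012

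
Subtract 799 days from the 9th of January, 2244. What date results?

November 1, 2241

−365 (one year) → Jan 9, 2243 (434 left).
−365 (one year) → Jan 9, 2242 (69 left).
−9 → Dec 31, 2241 (end of Dec, 31 days; 60 left).
−31 → Nov 30, 2241 (end of Nov, 30 days; 29 left).
−29 → Nov 1, 2241.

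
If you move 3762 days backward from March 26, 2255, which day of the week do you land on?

Friday

Mar 26, 2255 is a Monday.
3762 mod 7 = 3, so 3762 days before a Monday is Monday − 3 = Friday.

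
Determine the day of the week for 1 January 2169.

Doomsday rule: the anchor day for the 2100s is Sunday. For year 69: 69÷12 = 5 r 9, and 9÷4 = 2, so 5+9+2 = 16.
Sunday + 16 ≡ Tuesday — that's 2169's doomsday.
In January the doomsday date is Jan 3 (2169 is not a leap year).
Jan 1 is 2 days before Jan 3; 2 mod 7 = 2, so Tuesday − 2 = Sunday.

Sunday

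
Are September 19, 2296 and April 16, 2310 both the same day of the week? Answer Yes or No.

Yes

From Sep 19, 2296 to Apr 16, 2310 is 4956 days.
4956 mod 7 = 0, so they are the same weekday.
(Sep 19, 2296 is a Saturday; Apr 16, 2310 is a Saturday.)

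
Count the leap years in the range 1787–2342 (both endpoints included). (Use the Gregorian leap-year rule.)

134

Multiples of 4 in [1787,2342]: 139.
Of those, multiples of 100: 6 (not leap unless ÷400).
Multiples of 400: 1.
Leap years = 139 − 6 + 1 = 134.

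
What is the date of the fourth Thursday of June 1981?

June 1, 1981 is a Monday.
The first Thursday is therefore June 4 (3 days later).
The fourth Thursday is 4 + 3×7 = June 25.

June 25, 1981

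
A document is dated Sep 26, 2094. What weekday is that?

Doomsday rule: the anchor day for the 2000s is Tuesday. For year 94: 94÷12 = 7 r 10, and 10÷4 = 2, so 7+10+2 = 19.
Tuesday + 19 ≡ Sunday — that's 2094's doomsday.
In September the doomsday date is Sep 5.
Sep 26 is 21 days after Sep 5; 21 mod 7 = 0, so Sunday + 0 = Sunday.

Sunday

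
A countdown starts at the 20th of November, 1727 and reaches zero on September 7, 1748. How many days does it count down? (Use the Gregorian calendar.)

7597

Nov 20, 1727 → Nov 20, 1728: 366 days (Feb 29, 1728 is in that span).
Nov 20, 1728 → Nov 20, 1729: 365 days.
Nov 20, 1729 → Nov 20, 1730: 365 days.
Nov 20, 1730 → Nov 20, 1731: 365 days.
Nov 20, 1731 → Nov 20, 1732: 366 days (Feb 29, 1732 is in that span).
Nov 20, 1732 → Nov 20, 1733: 365 days.
Nov 20, 1733 → Nov 20, 1734: 365 days.
Nov 20, 1734 → Nov 20, 1735: 365 days.
Nov 20, 1735 → Nov 20, 1736: 366 days (Feb 29, 1736 is in that span).
Nov 20, 1736 → Nov 20, 1737: 365 days.
Nov 20, 1737 → Nov 20, 1738: 365 days.
Nov 20, 1738 → Nov 20, 1739: 365 days.
Nov 20, 1739 → Nov 20, 1740: 366 days (Feb 29, 1740 is in that span).
Nov 20, 1740 → Nov 20, 1741: 365 days.
Nov 20, 1741 → Nov 20, 1742: 365 days.
Nov 20, 1742 → Nov 20, 1743: 365 days.
Nov 20, 1743 → Nov 20, 1744: 366 days (Feb 29, 1744 is in that span).
Nov 20, 1744 → Nov 20, 1745: 365 days.
Nov 20, 1745 → Nov 20, 1746: 365 days.
Nov 20, 1746 → Nov 20, 1747: 365 days.
Nov 20, 1747 → Dec 20, 1747: 30 days (November has 30).
Dec 20, 1747 → Jan 20, 1748: 31 days (December has 31).
Jan 20, 1748 → Feb 20, 1748: 31 days (January has 31).
Feb 20, 1748 → Mar 20, 1748: 29 days (February has 29).
Mar 20, 1748 → Apr 20, 1748: 31 days (March has 31).
Apr 20, 1748 → May 20, 1748: 30 days (April has 30).
May 20, 1748 → Jun 20, 1748: 31 days (May has 31).
Jun 20, 1748 → Jul 20, 1748: 30 days (June has 30).
Jul 20, 1748 → Aug 20, 1748: 31 days (July has 31).
Aug 20, 1748 → Sep 7, 1748: 18 days.
Total: 7597 days.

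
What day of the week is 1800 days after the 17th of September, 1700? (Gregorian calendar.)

First find the weekday of Sep 17, 1700. Doomsday rule: the anchor day for the 1700s is Sunday. For year 00: 0÷12 = 0 r 0, and 0÷4 = 0, so 0+0+0 = 0.
Sunday + 0 ≡ Sunday — that's 1700's doomsday.
In September the doomsday date is Sep 5.
Sep 17 is 12 days after Sep 5; 12 mod 7 = 5, so Sunday + 5 = Friday.
1800 mod 7 = 1, so 1800 days after a Friday is Friday + 1 = Saturday.

Saturday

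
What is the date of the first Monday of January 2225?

January 3, 2225

January 1, 2225 is a Saturday.
The first Monday is therefore January 3 (2 days later).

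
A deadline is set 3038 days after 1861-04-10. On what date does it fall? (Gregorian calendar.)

August 4, 1869

+365 (one year) → Apr 10, 1862 (2673 left).
+365 (one year) → Apr 10, 1863 (2308 left).
+366 (one year; includes Feb 29, 1864) → Apr 10, 1864 (1942 left).
+365 (one year) → Apr 10, 1865 (1577 left).
+365 (one year) → Apr 10, 1866 (1212 left).
+365 (one year) → Apr 10, 1867 (847 left).
+366 (one year; includes Feb 29, 1868) → Apr 10, 1868 (481 left).
+365 (one year) → Apr 10, 1869 (116 left).
Apr has 30 days: +21 → May 1, 1869 (95 left).
May has 31 days: +31 → Jun 1, 1869 (64 left).
Jun has 30 days: +30 → Jul 1, 1869 (34 left).
Jul has 31 days: +31 → Aug 1, 1869 (3 left).
+3 → Aug 4, 1869.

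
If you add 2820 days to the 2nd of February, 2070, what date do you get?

October 23, 2077

+365 (one year) → Feb 2, 2071 (2455 left).
+365 (one year) → Feb 2, 2072 (2090 left).
+366 (one year; includes Feb 29, 2072) → Feb 2, 2073 (1724 left).
+365 (one year) → Feb 2, 2074 (1359 left).
+365 (one year) → Feb 2, 2075 (994 left).
+365 (one year) → Feb 2, 2076 (629 left).
+366 (one year; includes Feb 29, 2076) → Feb 2, 2077 (263 left).
Feb has 28 days: +27 → Mar 1, 2077 (236 left).
Mar has 31 days: +31 → Apr 1, 2077 (205 left).
Apr has 30 days: +30 → May 1, 2077 (175 left).
May has 31 days: +31 → Jun 1, 2077 (144 left).
Jun has 30 days: +30 → Jul 1, 2077 (114 left).
Jul has 31 days: +31 → Aug 1, 2077 (83 left).
Aug has 31 days: +31 → Sep 1, 2077 (52 left).
Sep has 30 days: +30 → Oct 1, 2077 (22 left).
+22 → Oct 23, 2077.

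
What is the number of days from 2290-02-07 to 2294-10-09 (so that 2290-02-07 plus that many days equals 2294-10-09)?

1705

Feb 7, 2290 → Feb 7, 2291: 365 days.
Feb 7, 2291 → Feb 7, 2292: 365 days.
Feb 7, 2292 → Feb 7, 2293: 366 days (Feb 29, 2292 is in that span).
Feb 7, 2293 → Feb 7, 2294: 365 days.
Feb 7, 2294 → Mar 7, 2294: 28 days (February has 28).
Mar 7, 2294 → Apr 7, 2294: 31 days (March has 31).
Apr 7, 2294 → May 7, 2294: 30 days (April has 30).
May 7, 2294 → Jun 7, 2294: 31 days (May has 31).
Jun 7, 2294 → Jul 7, 2294: 30 days (June has 30).
Jul 7, 2294 → Aug 7, 2294: 31 days (July has 31).
Aug 7, 2294 → Sep 7, 2294: 31 days (August has 31).
Sep 7, 2294 → Oct 7, 2294: 30 days (September has 30).
Oct 7, 2294 → Oct 9, 2294: 2 days.
Total: 1705 days.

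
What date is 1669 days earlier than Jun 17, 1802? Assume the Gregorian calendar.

−365 (one year) → Jun 17, 1801 (1304 left).
−365 (one year) → Jun 17, 1800 (939 left).
−365 (one year) → Jun 17, 1799 (574 left).
−365 (one year) → Jun 17, 1798 (209 left).
−17 → May 31, 1798 (end of May, 31 days; 192 left).
−31 → Apr 30, 1798 (end of Apr, 30 days; 161 left).
−30 → Mar 31, 1798 (end of Mar, 31 days; 131 left).
−31 → Feb 28, 1798 (end of Feb, 28 days; 100 left).
−28 → Jan 31, 1798 (end of Jan, 31 days; 72 left).
−31 → Dec 31, 1797 (end of Dec, 31 days; 41 left).
−31 → Nov 30, 1797 (end of Nov, 30 days; 10 left).
−10 → Nov 20, 1797.

November 20, 1797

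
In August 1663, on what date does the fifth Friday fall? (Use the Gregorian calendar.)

August 31, 1663

August 1, 1663 is a Wednesday.
The first Friday is therefore August 3 (2 days later).
The fifth Friday is 3 + 4×7 = August 31.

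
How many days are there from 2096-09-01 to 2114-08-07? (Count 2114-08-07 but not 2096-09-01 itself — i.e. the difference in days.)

Sep 1, 2096 → Sep 1, 2097: 365 days.
Sep 1, 2097 → Sep 1, 2098: 365 days.
Sep 1, 2098 → Sep 1, 2099: 365 days.
Sep 1, 2099 → Sep 1, 2100: 365 days.
Sep 1, 2100 → Sep 1, 2101: 365 days.
Sep 1, 2101 → Sep 1, 2102: 365 days.
Sep 1, 2102 → Sep 1, 2103: 365 days.
Sep 1, 2103 → Sep 1, 2104: 366 days (Feb 29, 2104 is in that span).
Sep 1, 2104 → Sep 1, 2105: 365 days.
Sep 1, 2105 → Sep 1, 2106: 365 days.
Sep 1, 2106 → Sep 1, 2107: 365 days.
Sep 1, 2107 → Sep 1, 2108: 366 days (Feb 29, 2108 is in that span).
Sep 1, 2108 → Sep 1, 2109: 365 days.
Sep 1, 2109 → Sep 1, 2110: 365 days.
Sep 1, 2110 → Sep 1, 2111: 365 days.
Sep 1, 2111 → Sep 1, 2112: 366 days (Feb 29, 2112 is in that span).
Sep 1, 2112 → Sep 1, 2113: 365 days.
Sep 1, 2113 → Oct 1, 2113: 30 days (September has 30).
Oct 1, 2113 → Nov 1, 2113: 31 days (October has 31).
Nov 1, 2113 → Dec 1, 2113: 30 days (November has 30).
Dec 1, 2113 → Jan 1, 2114: 31 days (December has 31).
Jan 1, 2114 → Feb 1, 2114: 31 days (January has 31).
Feb 1, 2114 → Mar 1, 2114: 28 days (February has 28).
Mar 1, 2114 → Apr 1, 2114: 31 days (March has 31).
Apr 1, 2114 → May 1, 2114: 30 days (April has 30).
May 1, 2114 → Jun 1, 2114: 31 days (May has 31).
Jun 1, 2114 → Jul 1, 2114: 30 days (June has 30).
Jul 1, 2114 → Aug 1, 2114: 31 days (July has 31).
Aug 1, 2114 → Aug 7, 2114: 6 days.
Total: 6548 days.

6548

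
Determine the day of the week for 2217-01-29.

Wednesday

Doomsday rule: the anchor day for the 2200s is Friday. For year 17: 17÷12 = 1 r 5, and 5÷4 = 1, so 1+5+1 = 7.
Friday + 7 ≡ Friday — that's 2217's doomsday.
In January the doomsday date is Jan 3 (2217 is not a leap year).
Jan 29 is 26 days after Jan 3; 26 mod 7 = 5, so Friday + 5 = Wednesday.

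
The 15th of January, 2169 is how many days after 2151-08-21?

6357

Aug 21, 2151 → Aug 21, 2152: 366 days (Feb 29, 2152 is in that span).
Aug 21, 2152 → Aug 21, 2153: 365 days.
Aug 21, 2153 → Aug 21, 2154: 365 days.
Aug 21, 2154 → Aug 21, 2155: 365 days.
Aug 21, 2155 → Aug 21, 2156: 366 days (Feb 29, 2156 is in that span).
Aug 21, 2156 → Aug 21, 2157: 365 days.
Aug 21, 2157 → Aug 21, 2158: 365 days.
Aug 21, 2158 → Aug 21, 2159: 365 days.
Aug 21, 2159 → Aug 21, 2160: 366 days (Feb 29, 2160 is in that span).
Aug 21, 2160 → Aug 21, 2161: 365 days.
Aug 21, 2161 → Aug 21, 2162: 365 days.
Aug 21, 2162 → Aug 21, 2163: 365 days.
Aug 21, 2163 → Aug 21, 2164: 366 days (Feb 29, 2164 is in that span).
Aug 21, 2164 → Aug 21, 2165: 365 days.
Aug 21, 2165 → Aug 21, 2166: 365 days.
Aug 21, 2166 → Aug 21, 2167: 365 days.
Aug 21, 2167 → Aug 21, 2168: 366 days (Feb 29, 2168 is in that span).
Aug 21, 2168 → Sep 21, 2168: 31 days (August has 31).
Sep 21, 2168 → Oct 21, 2168: 30 days (September has 30).
Oct 21, 2168 → Nov 21, 2168: 31 days (October has 31).
Nov 21, 2168 → Dec 21, 2168: 30 days (November has 30).
Dec 21, 2168 → Jan 15, 2169: 25 days.
Total: 6357 days.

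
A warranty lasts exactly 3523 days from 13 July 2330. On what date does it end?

March 5, 2340

+365 (one year) → Jul 13, 2331 (3158 left).
+366 (one year; includes Feb 29, 2332) → Jul 13, 2332 (2792 left).
+365 (one year) → Jul 13, 2333 (2427 left).
+365 (one year) → Jul 13, 2334 (2062 left).
+365 (one year) → Jul 13, 2335 (1697 left).
+366 (one year; includes Feb 29, 2336) → Jul 13, 2336 (1331 left).
+365 (one year) → Jul 13, 2337 (966 left).
+365 (one year) → Jul 13, 2338 (601 left).
+365 (one year) → Jul 13, 2339 (236 left).
Jul has 31 days: +19 → Aug 1, 2339 (217 left).
Aug has 31 days: +31 → Sep 1, 2339 (186 left).
Sep has 30 days: +30 → Oct 1, 2339 (156 left).
Oct has 31 days: +31 → Nov 1, 2339 (125 left).
Nov has 30 days: +30 → Dec 1, 2339 (95 left).
Dec has 31 days: +31 → Jan 1, 2340 (64 left).
Jan has 31 days: +31 → Feb 1, 2340 (33 left).
Feb has 29 days: +29 → Mar 1, 2340 (4 left).
+4 → Mar 5, 2340.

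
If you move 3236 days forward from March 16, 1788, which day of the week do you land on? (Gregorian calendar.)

Tuesday

Mar 16, 1788 is a Sunday.
3236 mod 7 = 2, so 3236 days after a Sunday is Sunday + 2 = Tuesday.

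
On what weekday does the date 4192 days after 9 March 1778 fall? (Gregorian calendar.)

Sunday

First find the weekday of Mar 9, 1778. Doomsday rule: the anchor day for the 1700s is Sunday. For year 78: 78÷12 = 6 r 6, and 6÷4 = 1, so 6+6+1 = 13.
Sunday + 13 ≡ Saturday — that's 1778's doomsday.
In March the doomsday date is Mar 14.
Mar 9 is 5 days before Mar 14; 5 mod 7 = 5, so Saturday − 5 = Monday.
4192 mod 7 = 6, so 4192 days after a Monday is Monday + 6 = Sunday.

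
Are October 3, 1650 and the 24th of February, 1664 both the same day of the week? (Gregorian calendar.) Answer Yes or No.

No

From Oct 3, 1650 to Feb 24, 1664 is 4892 days.
4892 mod 7 = 6, so they are different weekdays.
(Oct 3, 1650 is a Monday; Feb 24, 1664 is a Sunday.)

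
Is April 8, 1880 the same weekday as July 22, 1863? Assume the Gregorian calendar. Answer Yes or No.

No

From Jul 22, 1863 to Apr 8, 1880 is 6105 days.
6105 mod 7 = 1, so they are different weekdays.
(Jul 22, 1863 is a Wednesday; Apr 8, 1880 is a Thursday.)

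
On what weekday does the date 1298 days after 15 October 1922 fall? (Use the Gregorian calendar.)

First find the weekday of Oct 15, 1922. Doomsday rule: the anchor day for the 1900s is Wednesday. For year 22: 22÷12 = 1 r 10, and 10÷4 = 2, so 1+10+2 = 13.
Wednesday + 13 ≡ Tuesday — that's 1922's doomsday.
In October the doomsday date is Oct 10.
Oct 15 is 5 days after Oct 10; 5 mod 7 = 5, so Tuesday + 5 = Sunday.
1298 mod 7 = 3, so 1298 days after a Sunday is Sunday + 3 = Wednesday.

Wednesday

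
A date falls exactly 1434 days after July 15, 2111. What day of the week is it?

Jul 15, 2111 is a Wednesday.
1434 mod 7 = 6, so 1434 days after a Wednesday is Wednesday + 6 = Tuesday.

Tuesday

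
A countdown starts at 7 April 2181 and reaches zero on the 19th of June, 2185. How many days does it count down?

Apr 7, 2181 → Apr 7, 2182: 365 days.
Apr 7, 2182 → Apr 7, 2183: 365 days.
Apr 7, 2183 → Apr 7, 2184: 366 days (Feb 29, 2184 is in that span).
Apr 7, 2184 → Apr 7, 2185: 365 days.
Apr 7, 2185 → May 7, 2185: 30 days (April has 30).
May 7, 2185 → Jun 7, 2185: 31 days (May has 31).
Jun 7, 2185 → Jun 19, 2185: 12 days.
Total: 1534 days.

1534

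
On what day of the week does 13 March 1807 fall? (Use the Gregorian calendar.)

Friday

Doomsday rule: the anchor day for the 1800s is Friday. For year 07: 7÷12 = 0 r 7, and 7÷4 = 1, so 0+7+1 = 8.
Friday + 8 ≡ Saturday — that's 1807's doomsday.
In March the doomsday date is Mar 14.
Mar 13 is 1 day before Mar 14; 1 mod 7 = 1, so Saturday − 1 = Friday.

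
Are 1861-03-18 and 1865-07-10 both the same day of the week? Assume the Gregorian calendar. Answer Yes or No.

Yes

From Mar 18, 1861 to Jul 10, 1865 is 1575 days.
1575 mod 7 = 0, so they are the same weekday.
(Mar 18, 1861 is a Monday; Jul 10, 1865 is a Monday.)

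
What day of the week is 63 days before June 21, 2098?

Jun 21, 2098 is a Saturday.
63 mod 7 = 0, so 63 days before a Saturday is Saturday − 0 = Saturday.

Saturday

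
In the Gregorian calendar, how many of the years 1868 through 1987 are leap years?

29

Multiples of 4 in [1868,1987]: 30.
Of those, multiples of 100: 1 (not leap unless ÷400).
Multiples of 400: 0.
Leap years = 30 − 1 + 0 = 29.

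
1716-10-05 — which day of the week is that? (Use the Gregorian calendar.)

Doomsday rule: the anchor day for the 1700s is Sunday. For year 16: 16÷12 = 1 r 4, and 4÷4 = 1, so 1+4+1 = 6.
Sunday + 6 ≡ Saturday — that's 1716's doomsday.
In October the doomsday date is Oct 10.
Oct 5 is 5 days before Oct 10; 5 mod 7 = 5, so Saturday − 5 = Monday.

Monday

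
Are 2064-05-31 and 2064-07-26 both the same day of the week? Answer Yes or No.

Yes

From May 31, 2064 to Jul 26, 2064 is 56 days.
56 mod 7 = 0, so they are the same weekday.
(May 31, 2064 is a Saturday; Jul 26, 2064 is a Saturday.)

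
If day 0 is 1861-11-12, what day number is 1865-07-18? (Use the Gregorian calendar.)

Nov 12, 1861 → Nov 12, 1862: 365 days.
Nov 12, 1862 → Nov 12, 1863: 365 days.
Nov 12, 1863 → Nov 12, 1864: 366 days (Feb 29, 1864 is in that span).
Nov 12, 1864 → Dec 12, 1864: 30 days (November has 30).
Dec 12, 1864 → Jan 12, 1865: 31 days (December has 31).
Jan 12, 1865 → Feb 12, 1865: 31 days (January has 31).
Feb 12, 1865 → Mar 12, 1865: 28 days (February has 28).
Mar 12, 1865 → Apr 12, 1865: 31 days (March has 31).
Apr 12, 1865 → May 12, 1865: 30 days (April has 30).
May 12, 1865 → Jun 12, 1865: 31 days (May has 31).
Jun 12, 1865 → Jul 12, 1865: 30 days (June has 30).
Jul 12, 1865 → Jul 18, 1865: 6 days.
Total: 1344 days.

1344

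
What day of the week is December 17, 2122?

Doomsday rule: the anchor day for the 2100s is Sunday. For year 22: 22÷12 = 1 r 10, and 10÷4 = 2, so 1+10+2 = 13.
Sunday + 13 ≡ Saturday — that's 2122's doomsday.
In December the doomsday date is Dec 12.
Dec 17 is 5 days after Dec 12; 5 mod 7 = 5, so Saturday + 5 = Thursday.

Thursday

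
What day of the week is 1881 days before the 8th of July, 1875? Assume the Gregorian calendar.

Jul 8, 1875 is a Thursday.
1881 mod 7 = 5, so 1881 days before a Thursday is Thursday − 5 = Saturday.

Saturday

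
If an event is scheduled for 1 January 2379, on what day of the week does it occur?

Doomsday rule: the anchor day for the 2300s is Wednesday. For year 79: 79÷12 = 6 r 7, and 7÷4 = 1, so 6+7+1 = 14.
Wednesday + 14 ≡ Wednesday — that's 2379's doomsday.
In January the doomsday date is Jan 3 (2379 is not a leap year).
Jan 1 is 2 days before Jan 3; 2 mod 7 = 2, so Wednesday − 2 = Monday.

Monday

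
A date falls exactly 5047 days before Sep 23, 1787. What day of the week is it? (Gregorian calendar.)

First find the weekday of Sep 23, 1787. Doomsday rule: the anchor day for the 1700s is Sunday. For year 87: 87÷12 = 7 r 3, and 3÷4 = 0, so 7+3+0 = 10.
Sunday + 10 ≡ Wednesday — that's 1787's doomsday.
In September the doomsday date is Sep 5.
Sep 23 is 18 days after Sep 5; 18 mod 7 = 4, so Wednesday + 4 = Sunday.
5047 mod 7 = 0, so 5047 days before a Sunday is Sunday − 0 = Sunday.

Sunday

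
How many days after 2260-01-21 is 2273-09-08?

4979

Jan 21, 2260 → Jan 21, 2261: 366 days (Feb 29, 2260 is in that span).
Jan 21, 2261 → Jan 21, 2262: 365 days.
Jan 21, 2262 → Jan 21, 2263: 365 days.
Jan 21, 2263 → Jan 21, 2264: 365 days.
Jan 21, 2264 → Jan 21, 2265: 366 days (Feb 29, 2264 is in that span).
Jan 21, 2265 → Jan 21, 2266: 365 days.
Jan 21, 2266 → Jan 21, 2267: 365 days.
Jan 21, 2267 → Jan 21, 2268: 365 days.
Jan 21, 2268 → Jan 21, 2269: 366 days (Feb 29, 2268 is in that span).
Jan 21, 2269 → Jan 21, 2270: 365 days.
Jan 21, 2270 → Jan 21, 2271: 365 days.
Jan 21, 2271 → Jan 21, 2272: 365 days.
Jan 21, 2272 → Jan 21, 2273: 366 days (Feb 29, 2272 is in that span).
Jan 21, 2273 → Feb 21, 2273: 31 days (January has 31).
Feb 21, 2273 → Mar 21, 2273: 28 days (February has 28).
Mar 21, 2273 → Apr 21, 2273: 31 days (March has 31).
Apr 21, 2273 → May 21, 2273: 30 days (April has 30).
May 21, 2273 → Jun 21, 2273: 31 days (May has 31).
Jun 21, 2273 → Jul 21, 2273: 30 days (June has 30).
Jul 21, 2273 → Aug 21, 2273: 31 days (July has 31).
Aug 21, 2273 → Sep 8, 2273: 18 days.
Total: 4979 days.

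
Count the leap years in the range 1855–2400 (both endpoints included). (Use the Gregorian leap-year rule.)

133

Multiples of 4 in [1855,2400]: 137.
Of those, multiples of 100: 6 (not leap unless ÷400).
Multiples of 400: 2.
Leap years = 137 − 6 + 2 = 133.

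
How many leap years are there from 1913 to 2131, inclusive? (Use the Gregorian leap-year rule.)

Multiples of 4 in [1913,2131]: 54.
Of those, multiples of 100: 2 (not leap unless ÷400).
Multiples of 400: 1.
Leap years = 54 − 2 + 1 = 53.

53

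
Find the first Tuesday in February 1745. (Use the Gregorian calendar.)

February 1, 1745 is a Monday.
The first Tuesday is therefore February 2 (1 days later).

February 2, 1745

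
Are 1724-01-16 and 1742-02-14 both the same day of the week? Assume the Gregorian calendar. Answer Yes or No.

From Jan 16, 1724 to Feb 14, 1742 is 6604 days.
6604 mod 7 = 3, so they are different weekdays.
(Jan 16, 1724 is a Sunday; Feb 14, 1742 is a Wednesday.)

No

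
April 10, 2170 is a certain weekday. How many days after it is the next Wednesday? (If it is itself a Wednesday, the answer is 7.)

Apr 10, 2170 is a Tuesday.
From Tuesday to the next Wednesday is 1 day.

1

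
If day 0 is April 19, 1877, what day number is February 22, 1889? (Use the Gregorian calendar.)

Apr 19, 1877 → Apr 19, 1878: 365 days.
Apr 19, 1878 → Apr 19, 1879: 365 days.
Apr 19, 1879 → Apr 19, 1880: 366 days (Feb 29, 1880 is in that span).
Apr 19, 1880 → Apr 19, 1881: 365 days.
Apr 19, 1881 → Apr 19, 1882: 365 days.
Apr 19, 1882 → Apr 19, 1883: 365 days.
Apr 19, 1883 → Apr 19, 1884: 366 days (Feb 29, 1884 is in that span).
Apr 19, 1884 → Apr 19, 1885: 365 days.
Apr 19, 1885 → Apr 19, 1886: 365 days.
Apr 19, 1886 → Apr 19, 1887: 365 days.
Apr 19, 1887 → Apr 19, 1888: 366 days (Feb 29, 1888 is in that span).
Apr 19, 1888 → May 19, 1888: 30 days (April has 30).
May 19, 1888 → Jun 19, 1888: 31 days (May has 31).
Jun 19, 1888 → Jul 19, 1888: 30 days (June has 30).
Jul 19, 1888 → Aug 19, 1888: 31 days (July has 31).
Aug 19, 1888 → Sep 19, 1888: 31 days (August has 31).
Sep 19, 1888 → Oct 19, 1888: 30 days (September has 30).
Oct 19, 1888 → Nov 19, 1888: 31 days (October has 31).
Nov 19, 1888 → Dec 19, 1888: 30 days (November has 30).
Dec 19, 1888 → Jan 19, 1889: 31 days (December has 31).
Jan 19, 1889 → Feb 19, 1889: 31 days (January has 31).
Feb 19, 1889 → Feb 22, 1889: 3 days.
Total: 4327 days.

4327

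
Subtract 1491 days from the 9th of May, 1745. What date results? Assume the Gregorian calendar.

−365 (one year) → May 9, 1744 (1126 left).
−366 (one year; includes Feb 29, 1744) → May 9, 1743 (760 left).
−365 (one year) → May 9, 1742 (395 left).
−9 → Apr 30, 1742 (end of Apr, 30 days; 386 left).
−30 → Mar 31, 1742 (end of Mar, 31 days; 356 left).
−31 → Feb 28, 1742 (end of Feb, 28 days; 325 left).
−28 → Jan 31, 1742 (end of Jan, 31 days; 297 left).
−31 → Dec 31, 1741 (end of Dec, 31 days; 266 left).
−31 → Nov 30, 1741 (end of Nov, 30 days; 235 left).
−30 → Oct 31, 1741 (end of Oct, 31 days; 205 left).
−31 → Sep 30, 1741 (end of Sep, 30 days; 174 left).
−30 → Aug 31, 1741 (end of Aug, 31 days; 144 left).
−31 → Jul 31, 1741 (end of Jul, 31 days; 113 left).
−31 → Jun 30, 1741 (end of Jun, 30 days; 82 left).
−30 → May 31, 1741 (end of May, 31 days; 52 left).
−31 → Apr 30, 1741 (end of Apr, 30 days; 21 left).
−21 → Apr 9, 1741.

April 9, 1741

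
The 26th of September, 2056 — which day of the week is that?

Tuesday

Doomsday rule: the anchor day for the 2000s is Tuesday. For year 56: 56÷12 = 4 r 8, and 8÷4 = 2, so 4+8+2 = 14.
Tuesday + 14 ≡ Tuesday — that's 2056's doomsday.
In September the doomsday date is Sep 5.
Sep 26 is 21 days after Sep 5; 21 mod 7 = 0, so Tuesday + 0 = Tuesday.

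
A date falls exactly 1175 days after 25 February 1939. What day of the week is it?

First find the weekday of Feb 25, 1939. Doomsday rule: the anchor day for the 1900s is Wednesday. For year 39: 39÷12 = 3 r 3, and 3÷4 = 0, so 3+3+0 = 6.
Wednesday + 6 ≡ Tuesday — that's 1939's doomsday.
In February the doomsday date is Feb 28 (1939 is not a leap year).
Feb 25 is 3 days before Feb 28; 3 mod 7 = 3, so Tuesday − 3 = Saturday.
1175 mod 7 = 6, so 1175 days after a Saturday is Saturday + 6 = Friday.

Friday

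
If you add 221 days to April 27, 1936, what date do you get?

December 4, 1936

Apr has 30 days: +4 → May 1, 1936 (217 left).
May has 31 days: +31 → Jun 1, 1936 (186 left).
Jun has 30 days: +30 → Jul 1, 1936 (156 left).
Jul has 31 days: +31 → Aug 1, 1936 (125 left).
Aug has 31 days: +31 → Sep 1, 1936 (94 left).
Sep has 30 days: +30 → Oct 1, 1936 (64 left).
Oct has 31 days: +31 → Nov 1, 1936 (33 left).
Nov has 30 days: +30 → Dec 1, 1936 (3 left).
+3 → Dec 4, 1936.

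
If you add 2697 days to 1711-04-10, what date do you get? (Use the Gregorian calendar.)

August 28, 1718

+366 (one year; includes Feb 29, 1712) → Apr 10, 1712 (2331 left).
+365 (one year) → Apr 10, 1713 (1966 left).
+365 (one year) → Apr 10, 1714 (1601 left).
+365 (one year) → Apr 10, 1715 (1236 left).
+366 (one year; includes Feb 29, 1716) → Apr 10, 1716 (870 left).
+365 (one year) → Apr 10, 1717 (505 left).
+365 (one year) → Apr 10, 1718 (140 left).
Apr has 30 days: +21 → May 1, 1718 (119 left).
May has 31 days: +31 → Jun 1, 1718 (88 left).
Jun has 30 days: +30 → Jul 1, 1718 (58 left).
Jul has 31 days: +31 → Aug 1, 1718 (27 left).
+27 → Aug 28, 1718.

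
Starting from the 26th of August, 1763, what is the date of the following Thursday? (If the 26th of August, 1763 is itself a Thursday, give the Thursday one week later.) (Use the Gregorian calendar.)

Aug 26, 1763 is a Friday.
From Friday to the next Thursday is 6 days.
Aug 26, 1763 + 6 = Sep 1, 1763.

September 1, 1763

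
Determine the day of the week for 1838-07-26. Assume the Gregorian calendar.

Doomsday rule: the anchor day for the 1800s is Friday. For year 38: 38÷12 = 3 r 2, and 2÷4 = 0, so 3+2+0 = 5.
Friday + 5 ≡ Wednesday — that's 1838's doomsday.
In July the doomsday date is Jul 11.
Jul 26 is 15 days after Jul 11; 15 mod 7 = 1, so Wednesday + 1 = Thursday.

Thursday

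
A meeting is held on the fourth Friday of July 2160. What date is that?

July 25, 2160

July 1, 2160 is a Tuesday.
The first Friday is therefore July 4 (3 days later).
The fourth Friday is 4 + 3×7 = July 25.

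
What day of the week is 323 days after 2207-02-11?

Thursday

Feb 11, 2207 is a Wednesday.
323 mod 7 = 1, so 323 days after a Wednesday is Wednesday + 1 = Thursday.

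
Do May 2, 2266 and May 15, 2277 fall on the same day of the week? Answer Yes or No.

No

From May 2, 2266 to May 15, 2277 is 4031 days.
4031 mod 7 = 6, so they are different weekdays.
(May 2, 2266 is a Wednesday; May 15, 2277 is a Tuesday.)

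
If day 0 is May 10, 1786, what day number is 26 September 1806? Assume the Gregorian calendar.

May 10, 1786 → May 10, 1787: 365 days.
May 10, 1787 → May 10, 1788: 366 days (Feb 29, 1788 is in that span).
May 10, 1788 → May 10, 1789: 365 days.
May 10, 1789 → May 10, 1790: 365 days.
May 10, 1790 → May 10, 1791: 365 days.
May 10, 1791 → May 10, 1792: 366 days (Feb 29, 1792 is in that span).
May 10, 1792 → May 10, 1793: 365 days.
May 10, 1793 → May 10, 1794: 365 days.
May 10, 1794 → May 10, 1795: 365 days.
May 10, 1795 → May 10, 1796: 366 days (Feb 29, 1796 is in that span).
May 10, 1796 → May 10, 1797: 365 days.
May 10, 1797 → May 10, 1798: 365 days.
May 10, 1798 → May 10, 1799: 365 days.
May 10, 1799 → May 10, 1800: 365 days.
May 10, 1800 → May 10, 1801: 365 days.
May 10, 1801 → May 10, 1802: 365 days.
May 10, 1802 → May 10, 1803: 365 days.
May 10, 1803 → May 10, 1804: 366 days (Feb 29, 1804 is in that span).
May 10, 1804 → May 10, 1805: 365 days.
May 10, 1805 → May 10, 1806: 365 days.
May 10, 1806 → Jun 10, 1806: 31 days (May has 31).
Jun 10, 1806 → Jul 10, 1806: 30 days (June has 30).
Jul 10, 1806 → Aug 10, 1806: 31 days (July has 31).
Aug 10, 1806 → Sep 10, 1806: 31 days (August has 31).
Sep 10, 1806 → Sep 26, 1806: 16 days.
Total: 7443 days.

7443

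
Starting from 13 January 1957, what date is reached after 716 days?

December 30, 1958

+365 (one year) → Jan 13, 1958 (351 left).
Jan has 31 days: +19 → Feb 1, 1958 (332 left).
Feb has 28 days: +28 → Mar 1, 1958 (304 left).
Mar has 31 days: +31 → Apr 1, 1958 (273 left).
Apr has 30 days: +30 → May 1, 1958 (243 left).
May has 31 days: +31 → Jun 1, 1958 (212 left).
Jun has 30 days: +30 → Jul 1, 1958 (182 left).
Jul has 31 days: +31 → Aug 1, 1958 (151 left).
Aug has 31 days: +31 → Sep 1, 1958 (120 left).
Sep has 30 days: +30 → Oct 1, 1958 (90 left).
Oct has 31 days: +31 → Nov 1, 1958 (59 left).
Nov has 30 days: +30 → Dec 1, 1958 (29 left).
+29 → Dec 30, 1958.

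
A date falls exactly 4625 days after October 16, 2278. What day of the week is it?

Oct 16, 2278 is a Wednesday.
4625 mod 7 = 5, so 4625 days after a Wednesday is Wednesday + 5 = Monday.

Monday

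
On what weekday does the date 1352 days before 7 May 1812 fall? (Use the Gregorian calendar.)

Wednesday

May 7, 1812 is a Thursday.
1352 mod 7 = 1, so 1352 days before a Thursday is Thursday − 1 = Wednesday.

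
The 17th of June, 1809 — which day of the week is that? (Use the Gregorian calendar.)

Doomsday rule: the anchor day for the 1800s is Friday. For year 09: 9÷12 = 0 r 9, and 9÷4 = 2, so 0+9+2 = 11.
Friday + 11 ≡ Tuesday — that's 1809's doomsday.
In June the doomsday date is Jun 6.
Jun 17 is 11 days after Jun 6; 11 mod 7 = 4, so Tuesday + 4 = Saturday.

Saturday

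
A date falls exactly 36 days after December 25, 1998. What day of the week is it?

Dec 25, 1998 is a Friday.
36 mod 7 = 1, so 36 days after a Friday is Friday + 1 = Saturday.

Saturday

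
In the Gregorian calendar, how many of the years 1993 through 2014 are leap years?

5

Multiples of 4 in [1993,2014]: 5.
Of those, multiples of 100: 1 (not leap unless ÷400).
Multiples of 400: 1.
Leap years = 5 − 1 + 1 = 5.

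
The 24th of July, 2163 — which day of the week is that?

Sunday

Doomsday rule: the anchor day for the 2100s is Sunday. For year 63: 63÷12 = 5 r 3, and 3÷4 = 0, so 5+3+0 = 8.
Sunday + 8 ≡ Monday — that's 2163's doomsday.
In July the doomsday date is Jul 11.
Jul 24 is 13 days after Jul 11; 13 mod 7 = 6, so Monday + 6 = Sunday.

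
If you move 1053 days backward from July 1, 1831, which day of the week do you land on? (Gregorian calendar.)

Tuesday

Jul 1, 1831 is a Friday.
1053 mod 7 = 3, so 1053 days before a Friday is Friday − 3 = Tuesday.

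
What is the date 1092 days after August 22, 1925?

+365 (one year) → Aug 22, 1926 (727 left).
+365 (one year) → Aug 22, 1927 (362 left).
Aug has 31 days: +10 → Sep 1, 1927 (352 left).
Sep has 30 days: +30 → Oct 1, 1927 (322 left).
Oct has 31 days: +31 → Nov 1, 1927 (291 left).
Nov has 30 days: +30 → Dec 1, 1927 (261 left).
Dec has 31 days: +31 → Jan 1, 1928 (230 left).
Jan has 31 days: +31 → Feb 1, 1928 (199 left).
Feb has 29 days: +29 → Mar 1, 1928 (170 left).
Mar has 31 days: +31 → Apr 1, 1928 (139 left).
Apr has 30 days: +30 → May 1, 1928 (109 left).
May has 31 days: +31 → Jun 1, 1928 (78 left).
Jun has 30 days: +30 → Jul 1, 1928 (48 left).
Jul has 31 days: +31 → Aug 1, 1928 (17 left).
+17 → Aug 18, 1928.

August 18, 1928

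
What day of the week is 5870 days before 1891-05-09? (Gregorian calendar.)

May 9, 1891 is a Saturday.
5870 mod 7 = 4, so 5870 days before a Saturday is Saturday − 4 = Tuesday.

Tuesday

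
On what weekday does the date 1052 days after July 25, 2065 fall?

Monday

Jul 25, 2065 is a Saturday.
1052 mod 7 = 2, so 1052 days after a Saturday is Saturday + 2 = Monday.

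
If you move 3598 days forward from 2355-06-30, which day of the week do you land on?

Thursday

First find the weekday of Jun 30, 2355. Doomsday rule: the anchor day for the 2300s is Wednesday. For year 55: 55÷12 = 4 r 7, and 7÷4 = 1, so 4+7+1 = 12.
Wednesday + 12 ≡ Monday — that's 2355's doomsday.
In June the doomsday date is Jun 6.
Jun 30 is 24 days after Jun 6; 24 mod 7 = 3, so Monday + 3 = Thursday.
3598 mod 7 = 0, so 3598 days after a Thursday is Thursday + 0 = Thursday.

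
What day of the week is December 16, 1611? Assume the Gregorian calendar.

Doomsday rule: the anchor day for the 1600s is Tuesday. For year 11: 11÷12 = 0 r 11, and 11÷4 = 2, so 0+11+2 = 13.
Tuesday + 13 ≡ Monday — that's 1611's doomsday.
In December the doomsday date is Dec 12.
Dec 16 is 4 days after Dec 12; 4 mod 7 = 4, so Monday + 4 = Friday.

Friday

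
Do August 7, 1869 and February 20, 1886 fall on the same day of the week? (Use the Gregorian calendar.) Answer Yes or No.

From Aug 7, 1869 to Feb 20, 1886 is 6041 days.
6041 mod 7 = 0, so they are the same weekday.
(Aug 7, 1869 is a Saturday; Feb 20, 1886 is a Saturday.)

Yes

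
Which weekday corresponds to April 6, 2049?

Tuesday

Doomsday rule: the anchor day for the 2000s is Tuesday. For year 49: 49÷12 = 4 r 1, and 1÷4 = 0, so 4+1+0 = 5.
Tuesday + 5 ≡ Sunday — that's 2049's doomsday.
In April the doomsday date is Apr 4.
Apr 6 is 2 days after Apr 4; 2 mod 7 = 2, so Sunday + 2 = Tuesday.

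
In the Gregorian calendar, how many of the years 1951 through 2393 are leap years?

Multiples of 4 in [1951,2393]: 111.
Of those, multiples of 100: 4 (not leap unless ÷400).
Multiples of 400: 1.
Leap years = 111 − 4 + 1 = 108.

108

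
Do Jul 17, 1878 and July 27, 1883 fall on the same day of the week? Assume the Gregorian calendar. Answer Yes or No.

No

From Jul 17, 1878 to Jul 27, 1883 is 1836 days.
1836 mod 7 = 2, so they are different weekdays.
(Jul 17, 1878 is a Wednesday; Jul 27, 1883 is a Friday.)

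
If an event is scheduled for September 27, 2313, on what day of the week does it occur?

Saturday

Doomsday rule: the anchor day for the 2300s is Wednesday. For year 13: 13÷12 = 1 r 1, and 1÷4 = 0, so 1+1+0 = 2.
Wednesday + 2 ≡ Friday — that's 2313's doomsday.
In September the doomsday date is Sep 5.
Sep 27 is 22 days after Sep 5; 22 mod 7 = 1, so Friday + 1 = Saturday.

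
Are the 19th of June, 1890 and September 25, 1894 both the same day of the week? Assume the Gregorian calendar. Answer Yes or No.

From Jun 19, 1890 to Sep 25, 1894 is 1559 days.
1559 mod 7 = 5, so they are different weekdays.
(Jun 19, 1890 is a Thursday; Sep 25, 1894 is a Tuesday.)

No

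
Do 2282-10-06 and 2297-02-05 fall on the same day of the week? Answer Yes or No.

Yes

From Oct 6, 2282 to Feb 5, 2297 is 5236 days.
5236 mod 7 = 0, so they are the same weekday.
(Oct 6, 2282 is a Friday; Feb 5, 2297 is a Friday.)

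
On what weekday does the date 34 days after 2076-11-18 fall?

First find the weekday of Nov 18, 2076. Doomsday rule: the anchor day for the 2000s is Tuesday. For year 76: 76÷12 = 6 r 4, and 4÷4 = 1, so 6+4+1 = 11.
Tuesday + 11 ≡ Saturday — that's 2076's doomsday.
In November the doomsday date is Nov 7.
Nov 18 is 11 days after Nov 7; 11 mod 7 = 4, so Saturday + 4 = Wednesday.
34 mod 7 = 6, so 34 days after a Wednesday is Wednesday + 6 = Tuesday.

Tuesday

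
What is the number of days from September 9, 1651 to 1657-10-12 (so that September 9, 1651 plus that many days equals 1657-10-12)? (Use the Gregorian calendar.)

Sep 9, 1651 → Sep 9, 1652: 366 days (Feb 29, 1652 is in that span).
Sep 9, 1652 → Sep 9, 1653: 365 days.
Sep 9, 1653 → Sep 9, 1654: 365 days.
Sep 9, 1654 → Sep 9, 1655: 365 days.
Sep 9, 1655 → Sep 9, 1656: 366 days (Feb 29, 1656 is in that span).
Sep 9, 1656 → Oct 9, 1656: 30 days (September has 30).
Oct 9, 1656 → Nov 9, 1656: 31 days (October has 31).
Nov 9, 1656 → Dec 9, 1656: 30 days (November has 30).
Dec 9, 1656 → Jan 9, 1657: 31 days (December has 31).
Jan 9, 1657 → Feb 9, 1657: 31 days (January has 31).
Feb 9, 1657 → Mar 9, 1657: 28 days (February has 28).
Mar 9, 1657 → Apr 9, 1657: 31 days (March has 31).
Apr 9, 1657 → May 9, 1657: 30 days (April has 30).
May 9, 1657 → Jun 9, 1657: 31 days (May has 31).
Jun 9, 1657 → Jul 9, 1657: 30 days (June has 30).
Jul 9, 1657 → Aug 9, 1657: 31 days (July has 31).
Aug 9, 1657 → Sep 9, 1657: 31 days (August has 31).
Sep 9, 1657 → Oct 9, 1657: 30 days (September has 30).
Oct 9, 1657 → Oct 12, 1657: 3 days.
Total: 2225 days.

2225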